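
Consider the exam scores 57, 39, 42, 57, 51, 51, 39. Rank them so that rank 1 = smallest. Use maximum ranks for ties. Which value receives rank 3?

Sorted (ascending): 39, 39, 42, 51, 51, 57, 57
The 2 values of 39 occupy positions 1–2 → each gets rank 2.
The 2 values of 51 occupy positions 4–5 → each gets rank 5.
The 2 values of 57 occupy positions 6–7 → each gets rank 7.
Rank 3 → value 42.

42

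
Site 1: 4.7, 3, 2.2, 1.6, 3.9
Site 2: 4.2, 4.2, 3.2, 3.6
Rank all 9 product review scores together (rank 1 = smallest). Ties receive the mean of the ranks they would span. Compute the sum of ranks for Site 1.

Sorted (ascending): 1.6, 2.2, 3, 3.2, 3.6, 3.9, 4.2, 4.2, 4.7
The 2 values of 4.2 occupy positions 7–8 → average rank (7+8)/2 = 7.5.
Site 1 values → pooled ranks: 4.7→9, 3→3, 2.2→2, 1.6→1, 3.9→6
Rank sum = 9 + 3 + 2 + 1 + 6 = 21

21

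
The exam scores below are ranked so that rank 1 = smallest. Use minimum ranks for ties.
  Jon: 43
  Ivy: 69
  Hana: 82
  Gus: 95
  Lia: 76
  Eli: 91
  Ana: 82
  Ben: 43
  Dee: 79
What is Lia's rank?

4

Sorted (ascending): 43, 43, 69, 76, 79, 82, 82, 91, 95
The 2 values of 43 occupy positions 1–2 → each gets rank 1.
The 2 values of 82 occupy positions 6–7 → each gets rank 6.
Lia has value 76 → rank 4.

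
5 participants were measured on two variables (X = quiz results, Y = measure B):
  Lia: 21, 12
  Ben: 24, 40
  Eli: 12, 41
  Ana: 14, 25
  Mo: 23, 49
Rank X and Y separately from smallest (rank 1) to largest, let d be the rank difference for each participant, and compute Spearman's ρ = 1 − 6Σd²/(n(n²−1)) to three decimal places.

Ranks of variable 1: 3, 5, 1, 2, 4
Ranks of variable 2: 1, 3, 4, 2, 5
d = r₁ − r₂: 2, 2, -3, 0, -1
d²: 4, 4, 9, 0, 1; Σd² = 18
ρ = 1 − 6·18/(5·24) = 1 − 108/120 = 0.100

0.100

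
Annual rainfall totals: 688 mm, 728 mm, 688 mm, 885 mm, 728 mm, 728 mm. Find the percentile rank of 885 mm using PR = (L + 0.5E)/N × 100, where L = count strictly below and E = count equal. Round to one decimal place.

91.7

N = 6.
Strictly below 885: 5. Equal to 885: 1.
PR = (5 + 0.5·1)/6 × 100 = 91.7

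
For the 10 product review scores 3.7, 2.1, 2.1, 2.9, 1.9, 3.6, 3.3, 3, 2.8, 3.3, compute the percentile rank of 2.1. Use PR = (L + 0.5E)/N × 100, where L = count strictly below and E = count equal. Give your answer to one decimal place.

N = 10.
Strictly below 2.1: 1. Equal to 2.1: 2.
PR = (1 + 0.5·2)/10 × 100 = 20.0

20.0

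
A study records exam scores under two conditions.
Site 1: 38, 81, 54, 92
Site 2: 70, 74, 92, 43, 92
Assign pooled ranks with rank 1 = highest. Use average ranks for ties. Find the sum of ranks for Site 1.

Sorted (descending): 92, 92, 92, 81, 74, 70, 54, 43, 38
The 3 values of 92 occupy positions 1–3 → average rank 2.
Site 1 values → pooled ranks: 38→9, 81→4, 54→7, 92→2
Rank sum = 9 + 4 + 7 + 2 = 22

22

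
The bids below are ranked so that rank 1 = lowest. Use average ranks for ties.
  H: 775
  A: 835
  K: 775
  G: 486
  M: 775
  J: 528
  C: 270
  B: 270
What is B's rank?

Sorted (ascending): 270, 270, 486, 528, 775, 775, 775, 835
The 2 values of 270 occupy positions 1–2 → average rank (1+2)/2 = 1.5.
The 3 values of 775 occupy positions 5–7 → average rank 6.
B has value 270 → rank 1.5.

1.5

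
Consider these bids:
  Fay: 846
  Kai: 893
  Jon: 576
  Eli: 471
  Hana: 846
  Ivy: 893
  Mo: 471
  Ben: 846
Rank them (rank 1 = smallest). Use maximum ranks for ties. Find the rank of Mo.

Sorted (ascending): 471, 471, 576, 846, 846, 846, 893, 893
The 2 values of 471 occupy positions 1–2 → each gets rank 2.
The 3 values of 846 occupy positions 4–6 → each gets rank 6.
The 2 values of 893 occupy positions 7–8 → each gets rank 8.
Mo has value 471 → rank 2.

2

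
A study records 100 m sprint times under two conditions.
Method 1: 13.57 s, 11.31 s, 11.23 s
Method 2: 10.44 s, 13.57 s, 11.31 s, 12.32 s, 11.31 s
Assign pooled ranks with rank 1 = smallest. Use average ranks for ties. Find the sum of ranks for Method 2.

22.5

Sorted (ascending): 10.44, 11.23, 11.31, 11.31, 11.31, 12.32, 13.57, 13.57
The 3 values of 11.31 occupy positions 3–5 → average rank 4.
The 2 values of 13.57 occupy positions 7–8 → average rank (7+8)/2 = 7.5.
Method 2 values → pooled ranks: 10.44→1, 13.57→7.5, 11.31→4, 12.32→6, 11.31→4
Rank sum = 1 + 7.5 + 4 + 6 + 4 = 22.5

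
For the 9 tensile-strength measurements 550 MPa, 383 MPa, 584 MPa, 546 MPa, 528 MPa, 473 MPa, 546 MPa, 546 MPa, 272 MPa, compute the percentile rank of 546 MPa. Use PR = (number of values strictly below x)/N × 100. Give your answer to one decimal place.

N = 9.
Strictly below 546: 4. Equal to 546: 3.
PR = 4/9 × 100 = 44.4

44.4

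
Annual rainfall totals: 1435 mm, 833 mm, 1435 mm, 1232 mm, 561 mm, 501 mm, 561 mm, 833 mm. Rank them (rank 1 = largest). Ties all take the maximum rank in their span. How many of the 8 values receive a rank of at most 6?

Sorted (descending): 1435, 1435, 1232, 833, 833, 561, 561, 501
The 2 values of 1435 occupy positions 1–2 → each gets rank 2.
The 2 values of 833 occupy positions 4–5 → each gets rank 5.
The 2 values of 561 occupy positions 6–7 → each gets rank 7.
Ranks ≤ 6: {2, 2, 3, 5, 5} → 5 values.

5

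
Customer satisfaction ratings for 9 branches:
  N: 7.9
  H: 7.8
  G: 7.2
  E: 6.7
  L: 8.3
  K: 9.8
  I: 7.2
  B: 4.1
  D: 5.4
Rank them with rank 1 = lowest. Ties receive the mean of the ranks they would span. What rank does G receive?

4.5

Sorted (ascending): 4.1, 5.4, 6.7, 7.2, 7.2, 7.8, 7.9, 8.3, 9.8
The 2 values of 7.2 occupy positions 4–5 → average rank (4+5)/2 = 4.5.
G has value 7.2 → rank 4.5.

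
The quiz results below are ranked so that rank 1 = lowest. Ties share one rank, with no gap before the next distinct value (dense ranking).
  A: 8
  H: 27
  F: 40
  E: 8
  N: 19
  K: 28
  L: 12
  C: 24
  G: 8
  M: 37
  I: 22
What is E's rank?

1

Sorted (ascending): 8, 8, 8, 12, 19, 22, 24, 27, 28, 37, 40
The 3 values of 8 share dense rank 1.
Remaining distinct values take the next consecutive integers.
E has value 8 → rank 1.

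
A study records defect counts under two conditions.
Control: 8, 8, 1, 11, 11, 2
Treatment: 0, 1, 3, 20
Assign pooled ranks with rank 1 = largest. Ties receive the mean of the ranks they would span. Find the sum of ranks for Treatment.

25.5

Sorted (descending): 20, 11, 11, 8, 8, 3, 2, 1, 1, 0
The 2 values of 11 occupy positions 2–3 → average rank (2+3)/2 = 2.5.
The 2 values of 8 occupy positions 4–5 → average rank (4+5)/2 = 4.5.
The 2 values of 1 occupy positions 8–9 → average rank (8+9)/2 = 8.5.
Treatment values → pooled ranks: 0→10, 1→8.5, 3→6, 20→1
Rank sum = 10 + 8.5 + 6 + 1 = 25.5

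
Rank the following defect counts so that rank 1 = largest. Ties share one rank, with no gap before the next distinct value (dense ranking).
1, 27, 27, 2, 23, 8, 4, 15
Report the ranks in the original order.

7, 1, 1, 6, 2, 4, 5, 3

Sorted (descending): 27, 27, 23, 15, 8, 4, 2, 1
The 2 values of 27 share dense rank 1.
Remaining distinct values take the next consecutive integers.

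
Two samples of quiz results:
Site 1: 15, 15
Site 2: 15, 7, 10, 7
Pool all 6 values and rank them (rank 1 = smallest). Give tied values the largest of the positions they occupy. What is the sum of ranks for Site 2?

Sorted (ascending): 7, 7, 10, 15, 15, 15
The 2 values of 7 occupy positions 1–2 → each gets rank 2.
The 3 values of 15 occupy positions 4–6 → each gets rank 6.
Site 2 values → pooled ranks: 15→6, 7→2, 10→3, 7→2
Rank sum = 6 + 2 + 3 + 2 = 13

13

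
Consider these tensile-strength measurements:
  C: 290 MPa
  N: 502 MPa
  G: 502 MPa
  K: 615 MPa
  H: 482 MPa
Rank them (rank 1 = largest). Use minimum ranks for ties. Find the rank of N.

2

Sorted (descending): 615, 502, 502, 482, 290
The 2 values of 502 occupy positions 2–3 → each gets rank 2.
N has value 502 MPa → rank 2.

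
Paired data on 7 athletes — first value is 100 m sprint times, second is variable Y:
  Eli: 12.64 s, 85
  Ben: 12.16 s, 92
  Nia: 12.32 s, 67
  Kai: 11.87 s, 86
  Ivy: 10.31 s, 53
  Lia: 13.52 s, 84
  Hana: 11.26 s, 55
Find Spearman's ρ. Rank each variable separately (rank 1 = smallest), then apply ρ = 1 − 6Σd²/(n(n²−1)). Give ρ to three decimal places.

0.429

Ranks of variable 1: 6, 4, 5, 3, 1, 7, 2
Ranks of variable 2: 5, 7, 3, 6, 1, 4, 2
d = r₁ − r₂: 1, -3, 2, -3, 0, 3, 0
d²: 1, 9, 4, 9, 0, 9, 0; Σd² = 32
ρ = 1 − 6·32/(7·48) = 1 − 192/336 = 0.429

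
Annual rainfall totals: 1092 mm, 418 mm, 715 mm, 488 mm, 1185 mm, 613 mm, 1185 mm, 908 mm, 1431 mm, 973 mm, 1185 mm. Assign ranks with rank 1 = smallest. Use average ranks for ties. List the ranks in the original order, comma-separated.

Sorted (ascending): 418, 488, 613, 715, 908, 973, 1092, 1185, 1185, 1185, 1431
The 3 values of 1185 occupy positions 8–10 → average rank 9.

7, 1, 4, 2, 9, 3, 9, 5, 11, 6, 9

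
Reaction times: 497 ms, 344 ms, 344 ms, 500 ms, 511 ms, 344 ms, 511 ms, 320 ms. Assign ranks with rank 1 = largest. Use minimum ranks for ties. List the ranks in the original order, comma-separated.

Sorted (descending): 511, 511, 500, 497, 344, 344, 344, 320
The 2 values of 511 occupy positions 1–2 → each gets rank 1.
The 3 values of 344 occupy positions 5–7 → each gets rank 5.

4, 5, 5, 3, 1, 5, 1, 8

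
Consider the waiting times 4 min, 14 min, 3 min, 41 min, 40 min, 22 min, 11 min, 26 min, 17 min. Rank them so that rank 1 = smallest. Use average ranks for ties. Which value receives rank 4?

14

Sorted (ascending): 3, 4, 11, 14, 17, 22, 26, 40, 41
No ties — each value takes its position as its rank.
Rank 4 → value 14.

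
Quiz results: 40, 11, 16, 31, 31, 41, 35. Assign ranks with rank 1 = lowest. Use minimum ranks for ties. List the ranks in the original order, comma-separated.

Sorted (ascending): 11, 16, 31, 31, 35, 40, 41
The 2 values of 31 occupy positions 3–4 → each gets rank 3.

6, 1, 2, 3, 3, 7, 5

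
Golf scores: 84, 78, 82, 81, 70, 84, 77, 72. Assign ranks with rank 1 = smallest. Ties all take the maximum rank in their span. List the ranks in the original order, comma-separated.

Sorted (ascending): 70, 72, 77, 78, 81, 82, 84, 84
The 2 values of 84 occupy positions 7–8 → each gets rank 8.

8, 4, 6, 5, 1, 8, 3, 2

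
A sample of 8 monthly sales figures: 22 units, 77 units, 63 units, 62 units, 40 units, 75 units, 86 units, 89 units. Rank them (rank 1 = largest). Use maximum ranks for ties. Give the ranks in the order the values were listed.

Sorted (descending): 89, 86, 77, 75, 63, 62, 40, 22
No ties — each value takes its position as its rank.

8, 3, 5, 6, 7, 4, 2, 1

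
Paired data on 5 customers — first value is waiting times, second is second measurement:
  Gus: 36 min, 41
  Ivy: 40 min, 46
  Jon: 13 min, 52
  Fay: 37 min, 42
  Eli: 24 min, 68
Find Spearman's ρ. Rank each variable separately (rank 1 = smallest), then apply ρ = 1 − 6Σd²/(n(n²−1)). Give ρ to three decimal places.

Ranks of variable 1: 3, 5, 1, 4, 2
Ranks of variable 2: 1, 3, 4, 2, 5
d = r₁ − r₂: 2, 2, -3, 2, -3
d²: 4, 4, 9, 4, 9; Σd² = 30
ρ = 1 − 6·30/(5·24) = 1 − 180/120 = -0.500

-0.500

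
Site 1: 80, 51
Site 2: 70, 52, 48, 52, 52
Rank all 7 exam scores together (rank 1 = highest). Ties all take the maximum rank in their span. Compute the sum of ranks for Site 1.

Sorted (descending): 80, 70, 52, 52, 52, 51, 48
The 3 values of 52 occupy positions 3–5 → each gets rank 5.
Site 1 values → pooled ranks: 80→1, 51→6
Rank sum = 1 + 6 = 7

7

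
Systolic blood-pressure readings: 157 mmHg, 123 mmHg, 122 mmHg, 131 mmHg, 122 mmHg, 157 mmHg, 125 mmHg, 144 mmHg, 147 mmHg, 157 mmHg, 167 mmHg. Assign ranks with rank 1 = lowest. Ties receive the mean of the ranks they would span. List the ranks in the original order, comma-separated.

Sorted (ascending): 122, 122, 123, 125, 131, 144, 147, 157, 157, 157, 167
The 2 values of 122 occupy positions 1–2 → average rank (1+2)/2 = 1.5.
The 3 values of 157 occupy positions 8–10 → average rank 9.

9, 3, 1.5, 5, 1.5, 9, 4, 6, 7, 9, 11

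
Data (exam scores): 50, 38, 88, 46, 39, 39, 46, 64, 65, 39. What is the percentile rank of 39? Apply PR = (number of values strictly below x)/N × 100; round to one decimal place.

10.0

N = 10.
Strictly below 39: 1. Equal to 39: 3.
PR = 1/10 × 100 = 10.0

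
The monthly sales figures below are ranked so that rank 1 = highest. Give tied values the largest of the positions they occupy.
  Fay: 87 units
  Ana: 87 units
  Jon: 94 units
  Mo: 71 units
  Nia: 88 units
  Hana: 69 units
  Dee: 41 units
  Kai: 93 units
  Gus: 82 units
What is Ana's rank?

Sorted (descending): 94, 93, 88, 87, 87, 82, 71, 69, 41
The 2 values of 87 occupy positions 4–5 → each gets rank 5.
Ana has value 87 units → rank 5.

5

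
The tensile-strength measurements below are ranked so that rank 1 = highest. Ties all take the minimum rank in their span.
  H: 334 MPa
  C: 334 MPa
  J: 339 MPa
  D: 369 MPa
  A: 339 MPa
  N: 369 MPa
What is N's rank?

Sorted (descending): 369, 369, 339, 339, 334, 334
The 2 values of 369 occupy positions 1–2 → each gets rank 1.
The 2 values of 339 occupy positions 3–4 → each gets rank 3.
The 2 values of 334 occupy positions 5–6 → each gets rank 5.
N has value 369 MPa → rank 1.

1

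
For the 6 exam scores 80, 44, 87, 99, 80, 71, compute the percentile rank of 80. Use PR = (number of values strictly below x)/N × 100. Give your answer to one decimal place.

N = 6.
Strictly below 80: 2. Equal to 80: 2.
PR = 2/6 × 100 = 33.3

33.3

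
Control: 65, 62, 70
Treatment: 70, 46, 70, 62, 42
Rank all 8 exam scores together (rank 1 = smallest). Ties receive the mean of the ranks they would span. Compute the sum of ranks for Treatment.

20.5

Sorted (ascending): 42, 46, 62, 62, 65, 70, 70, 70
The 2 values of 62 occupy positions 3–4 → average rank (3+4)/2 = 3.5.
The 3 values of 70 occupy positions 6–8 → average rank 7.
Treatment values → pooled ranks: 70→7, 46→2, 70→7, 62→3.5, 42→1
Rank sum = 7 + 2 + 7 + 3.5 + 1 = 20.5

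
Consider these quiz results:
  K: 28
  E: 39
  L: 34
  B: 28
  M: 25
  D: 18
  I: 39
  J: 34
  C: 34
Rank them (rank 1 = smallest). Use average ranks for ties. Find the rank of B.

Sorted (ascending): 18, 25, 28, 28, 34, 34, 34, 39, 39
The 2 values of 28 occupy positions 3–4 → average rank (3+4)/2 = 3.5.
The 3 values of 34 occupy positions 5–7 → average rank 6.
The 2 values of 39 occupy positions 8–9 → average rank (8+9)/2 = 8.5.
B has value 28 → rank 3.5.

3.5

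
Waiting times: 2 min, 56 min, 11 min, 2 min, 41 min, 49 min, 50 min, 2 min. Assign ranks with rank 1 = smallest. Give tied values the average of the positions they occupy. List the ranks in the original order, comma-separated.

Sorted (ascending): 2, 2, 2, 11, 41, 49, 50, 56
The 3 values of 2 occupy positions 1–3 → average rank 2.

2, 8, 4, 2, 5, 6, 7, 2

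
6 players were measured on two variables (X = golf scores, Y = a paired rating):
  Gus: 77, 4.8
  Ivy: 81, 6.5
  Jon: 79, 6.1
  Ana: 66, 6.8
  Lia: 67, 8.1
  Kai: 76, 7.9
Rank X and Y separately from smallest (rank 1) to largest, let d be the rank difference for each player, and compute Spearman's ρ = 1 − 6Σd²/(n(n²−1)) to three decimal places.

-0.600

Ranks of variable 1: 4, 6, 5, 1, 2, 3
Ranks of variable 2: 1, 3, 2, 4, 6, 5
d = r₁ − r₂: 3, 3, 3, -3, -4, -2
d²: 9, 9, 9, 9, 16, 4; Σd² = 56
ρ = 1 − 6·56/(6·35) = 1 − 336/210 = -0.600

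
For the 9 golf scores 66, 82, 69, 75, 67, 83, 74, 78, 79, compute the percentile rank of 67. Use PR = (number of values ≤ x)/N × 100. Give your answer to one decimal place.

22.2

N = 9.
Strictly below 67: 1. Equal to 67: 1.
PR = 2/9 × 100 = 22.2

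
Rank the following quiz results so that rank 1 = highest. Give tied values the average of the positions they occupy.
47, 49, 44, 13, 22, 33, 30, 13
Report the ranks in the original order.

2, 1, 3, 7.5, 6, 4, 5, 7.5

Sorted (descending): 49, 47, 44, 33, 30, 22, 13, 13
The 2 values of 13 occupy positions 7–8 → average rank (7+8)/2 = 7.5.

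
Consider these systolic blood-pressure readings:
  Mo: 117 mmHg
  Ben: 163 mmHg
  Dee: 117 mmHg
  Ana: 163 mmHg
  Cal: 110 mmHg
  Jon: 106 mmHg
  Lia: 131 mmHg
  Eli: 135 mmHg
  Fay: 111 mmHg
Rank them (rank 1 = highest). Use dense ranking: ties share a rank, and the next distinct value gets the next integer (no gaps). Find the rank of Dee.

Sorted (descending): 163, 163, 135, 131, 117, 117, 111, 110, 106
The 2 values of 163 share dense rank 1.
The 2 values of 117 share dense rank 4.
Remaining distinct values take the next consecutive integers.
Dee has value 117 mmHg → rank 4.

4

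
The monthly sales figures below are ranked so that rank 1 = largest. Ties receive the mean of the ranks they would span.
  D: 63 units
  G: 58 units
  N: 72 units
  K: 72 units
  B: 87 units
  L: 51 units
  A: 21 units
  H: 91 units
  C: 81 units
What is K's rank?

4.5

Sorted (descending): 91, 87, 81, 72, 72, 63, 58, 51, 21
The 2 values of 72 occupy positions 4–5 → average rank (4+5)/2 = 4.5.
K has value 72 units → rank 4.5.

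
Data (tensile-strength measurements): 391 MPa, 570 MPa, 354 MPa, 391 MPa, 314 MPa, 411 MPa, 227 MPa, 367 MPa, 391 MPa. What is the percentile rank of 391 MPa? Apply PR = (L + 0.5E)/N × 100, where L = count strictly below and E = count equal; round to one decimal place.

61.1

N = 9.
Strictly below 391: 4. Equal to 391: 3.
PR = (4 + 0.5·3)/9 × 100 = 61.1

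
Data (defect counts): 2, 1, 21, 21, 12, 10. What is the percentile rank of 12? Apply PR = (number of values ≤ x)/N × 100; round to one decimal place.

N = 6.
Strictly below 12: 3. Equal to 12: 1.
PR = 4/6 × 100 = 66.7

66.7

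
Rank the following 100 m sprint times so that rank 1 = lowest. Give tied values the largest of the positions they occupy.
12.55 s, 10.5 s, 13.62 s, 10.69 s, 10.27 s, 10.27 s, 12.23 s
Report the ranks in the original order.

6, 3, 7, 4, 2, 2, 5

Sorted (ascending): 10.27, 10.27, 10.5, 10.69, 12.23, 12.55, 13.62
The 2 values of 10.27 occupy positions 1–2 → each gets rank 2.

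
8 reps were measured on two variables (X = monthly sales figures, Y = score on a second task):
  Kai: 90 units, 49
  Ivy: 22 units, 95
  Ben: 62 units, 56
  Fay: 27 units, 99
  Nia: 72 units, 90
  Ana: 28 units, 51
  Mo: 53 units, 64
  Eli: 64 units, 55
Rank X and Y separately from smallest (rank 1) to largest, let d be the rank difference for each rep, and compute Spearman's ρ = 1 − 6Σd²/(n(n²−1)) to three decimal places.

Ranks of variable 1: 8, 1, 5, 2, 7, 3, 4, 6
Ranks of variable 2: 1, 7, 4, 8, 6, 2, 5, 3
d = r₁ − r₂: 7, -6, 1, -6, 1, 1, -1, 3
d²: 49, 36, 1, 36, 1, 1, 1, 9; Σd² = 134
ρ = 1 − 6·134/(8·63) = 1 − 804/504 = -0.595

-0.595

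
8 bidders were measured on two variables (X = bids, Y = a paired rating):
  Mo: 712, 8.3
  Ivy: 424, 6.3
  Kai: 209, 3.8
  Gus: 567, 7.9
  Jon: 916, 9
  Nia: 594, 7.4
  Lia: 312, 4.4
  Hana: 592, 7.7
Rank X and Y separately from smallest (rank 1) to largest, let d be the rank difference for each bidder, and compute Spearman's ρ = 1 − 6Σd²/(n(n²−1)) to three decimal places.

0.905

Ranks of variable 1: 7, 3, 1, 4, 8, 6, 2, 5
Ranks of variable 2: 7, 3, 1, 6, 8, 4, 2, 5
d = r₁ − r₂: 0, 0, 0, -2, 0, 2, 0, 0
d²: 0, 0, 0, 4, 0, 4, 0, 0; Σd² = 8
ρ = 1 − 6·8/(8·63) = 1 − 48/504 = 0.905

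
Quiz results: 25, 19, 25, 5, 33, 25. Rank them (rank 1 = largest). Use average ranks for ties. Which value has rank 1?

33

Sorted (descending): 33, 25, 25, 25, 19, 5
The 3 values of 25 occupy positions 2–4 → average rank 3.
Rank 1 → value 33.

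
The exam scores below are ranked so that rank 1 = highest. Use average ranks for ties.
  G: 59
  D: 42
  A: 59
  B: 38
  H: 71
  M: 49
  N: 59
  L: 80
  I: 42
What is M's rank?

Sorted (descending): 80, 71, 59, 59, 59, 49, 42, 42, 38
The 3 values of 59 occupy positions 3–5 → average rank 4.
The 2 values of 42 occupy positions 7–8 → average rank (7+8)/2 = 7.5.
M has value 49 → rank 6.

6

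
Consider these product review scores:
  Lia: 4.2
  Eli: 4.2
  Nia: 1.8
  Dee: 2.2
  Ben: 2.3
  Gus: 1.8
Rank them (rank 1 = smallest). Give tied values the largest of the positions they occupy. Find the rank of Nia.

2

Sorted (ascending): 1.8, 1.8, 2.2, 2.3, 4.2, 4.2
The 2 values of 1.8 occupy positions 1–2 → each gets rank 2.
The 2 values of 4.2 occupy positions 5–6 → each gets rank 6.
Nia has value 1.8 → rank 2.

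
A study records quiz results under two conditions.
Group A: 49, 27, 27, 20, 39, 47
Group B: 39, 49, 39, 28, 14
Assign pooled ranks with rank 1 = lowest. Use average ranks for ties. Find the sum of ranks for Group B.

Sorted (ascending): 14, 20, 27, 27, 28, 39, 39, 39, 47, 49, 49
The 2 values of 27 occupy positions 3–4 → average rank (3+4)/2 = 3.5.
The 3 values of 39 occupy positions 6–8 → average rank 7.
The 2 values of 49 occupy positions 10–11 → average rank (10+11)/2 = 10.5.
Group B values → pooled ranks: 39→7, 49→10.5, 39→7, 28→5, 14→1
Rank sum = 7 + 10.5 + 7 + 5 + 1 = 30.5

30.5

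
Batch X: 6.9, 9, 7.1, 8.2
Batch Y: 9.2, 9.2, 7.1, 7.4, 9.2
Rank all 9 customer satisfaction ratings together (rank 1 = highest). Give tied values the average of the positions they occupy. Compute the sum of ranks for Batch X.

Sorted (descending): 9.2, 9.2, 9.2, 9, 8.2, 7.4, 7.1, 7.1, 6.9
The 3 values of 9.2 occupy positions 1–3 → average rank 2.
The 2 values of 7.1 occupy positions 7–8 → average rank (7+8)/2 = 7.5.
Batch X values → pooled ranks: 6.9→9, 9→4, 7.1→7.5, 8.2→5
Rank sum = 9 + 4 + 7.5 + 5 = 25.5

25.5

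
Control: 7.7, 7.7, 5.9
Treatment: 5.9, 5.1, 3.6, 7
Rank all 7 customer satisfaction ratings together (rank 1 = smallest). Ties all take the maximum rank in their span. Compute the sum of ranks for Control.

18

Sorted (ascending): 3.6, 5.1, 5.9, 5.9, 7, 7.7, 7.7
The 2 values of 5.9 occupy positions 3–4 → each gets rank 4.
The 2 values of 7.7 occupy positions 6–7 → each gets rank 7.
Control values → pooled ranks: 7.7→7, 7.7→7, 5.9→4
Rank sum = 7 + 7 + 4 = 18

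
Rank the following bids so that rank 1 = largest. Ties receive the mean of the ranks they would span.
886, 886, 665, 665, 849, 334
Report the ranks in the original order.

1.5, 1.5, 4.5, 4.5, 3, 6

Sorted (descending): 886, 886, 849, 665, 665, 334
The 2 values of 886 occupy positions 1–2 → average rank (1+2)/2 = 1.5.
The 2 values of 665 occupy positions 4–5 → average rank (4+5)/2 = 4.5.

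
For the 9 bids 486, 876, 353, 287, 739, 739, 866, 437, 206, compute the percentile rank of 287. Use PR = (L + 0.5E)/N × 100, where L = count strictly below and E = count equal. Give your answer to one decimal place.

N = 9.
Strictly below 287: 1. Equal to 287: 1.
PR = (1 + 0.5·1)/9 × 100 = 16.7

16.7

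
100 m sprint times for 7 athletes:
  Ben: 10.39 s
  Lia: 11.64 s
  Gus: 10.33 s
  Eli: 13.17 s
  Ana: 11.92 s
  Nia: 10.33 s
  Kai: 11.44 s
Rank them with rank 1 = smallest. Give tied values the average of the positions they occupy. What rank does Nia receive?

Sorted (ascending): 10.33, 10.33, 10.39, 11.44, 11.64, 11.92, 13.17
The 2 values of 10.33 occupy positions 1–2 → average rank (1+2)/2 = 1.5.
Nia has value 10.33 s → rank 1.5.

1.5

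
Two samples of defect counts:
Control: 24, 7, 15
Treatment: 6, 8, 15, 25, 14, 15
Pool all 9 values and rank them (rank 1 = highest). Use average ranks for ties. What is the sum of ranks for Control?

Sorted (descending): 25, 24, 15, 15, 15, 14, 8, 7, 6
The 3 values of 15 occupy positions 3–5 → average rank 4.
Control values → pooled ranks: 24→2, 7→8, 15→4
Rank sum = 2 + 8 + 4 = 14

14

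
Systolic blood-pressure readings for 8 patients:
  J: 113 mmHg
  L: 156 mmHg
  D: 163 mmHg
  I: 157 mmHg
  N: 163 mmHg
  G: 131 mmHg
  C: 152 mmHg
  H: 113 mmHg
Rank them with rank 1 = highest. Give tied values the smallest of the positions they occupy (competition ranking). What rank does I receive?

3

Sorted (descending): 163, 163, 157, 156, 152, 131, 113, 113
The 2 values of 163 occupy positions 1–2 → each gets rank 1.
The 2 values of 113 occupy positions 7–8 → each gets rank 7.
I has value 157 mmHg → rank 3.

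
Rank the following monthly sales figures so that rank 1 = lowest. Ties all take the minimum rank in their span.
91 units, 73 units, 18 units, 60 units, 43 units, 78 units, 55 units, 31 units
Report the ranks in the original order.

Sorted (ascending): 18, 31, 43, 55, 60, 73, 78, 91
No ties — each value takes its position as its rank.

8, 6, 1, 5, 3, 7, 4, 2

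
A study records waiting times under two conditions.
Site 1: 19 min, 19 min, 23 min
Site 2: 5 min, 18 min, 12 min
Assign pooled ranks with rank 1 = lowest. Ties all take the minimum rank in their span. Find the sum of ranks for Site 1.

14

Sorted (ascending): 5, 12, 18, 19, 19, 23
The 2 values of 19 occupy positions 4–5 → each gets rank 4.
Site 1 values → pooled ranks: 19→4, 19→4, 23→6
Rank sum = 4 + 4 + 6 = 14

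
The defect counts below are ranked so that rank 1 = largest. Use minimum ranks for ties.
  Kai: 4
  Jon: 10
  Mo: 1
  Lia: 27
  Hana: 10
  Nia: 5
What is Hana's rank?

2

Sorted (descending): 27, 10, 10, 5, 4, 1
The 2 values of 10 occupy positions 2–3 → each gets rank 2.
Hana has value 10 → rank 2.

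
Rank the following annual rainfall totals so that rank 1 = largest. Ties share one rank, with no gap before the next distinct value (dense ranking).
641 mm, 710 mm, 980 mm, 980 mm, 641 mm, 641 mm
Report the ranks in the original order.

3, 2, 1, 1, 3, 3

Sorted (descending): 980, 980, 710, 641, 641, 641
The 2 values of 980 share dense rank 1.
The 3 values of 641 share dense rank 3.
Remaining distinct values take the next consecutive integers.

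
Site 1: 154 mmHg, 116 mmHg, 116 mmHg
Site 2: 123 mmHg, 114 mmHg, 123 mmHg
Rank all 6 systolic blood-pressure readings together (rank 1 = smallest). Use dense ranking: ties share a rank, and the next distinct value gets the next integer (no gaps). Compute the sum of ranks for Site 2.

Sorted (ascending): 114, 116, 116, 123, 123, 154
The 2 values of 116 share dense rank 2.
The 2 values of 123 share dense rank 3.
Remaining distinct values take the next consecutive integers.
Site 2 values → pooled ranks: 123→3, 114→1, 123→3
Rank sum = 3 + 1 + 3 = 7

7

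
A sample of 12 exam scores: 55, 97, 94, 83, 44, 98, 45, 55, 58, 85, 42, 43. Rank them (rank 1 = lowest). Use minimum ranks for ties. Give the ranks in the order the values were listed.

5, 11, 10, 8, 3, 12, 4, 5, 7, 9, 1, 2

Sorted (ascending): 42, 43, 44, 45, 55, 55, 58, 83, 85, 94, 97, 98
The 2 values of 55 occupy positions 5–6 → each gets rank 5.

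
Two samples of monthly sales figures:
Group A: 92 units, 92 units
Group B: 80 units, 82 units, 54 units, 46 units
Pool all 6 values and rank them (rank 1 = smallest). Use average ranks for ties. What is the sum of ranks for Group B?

Sorted (ascending): 46, 54, 80, 82, 92, 92
The 2 values of 92 occupy positions 5–6 → average rank (5+6)/2 = 5.5.
Group B values → pooled ranks: 80→3, 82→4, 54→2, 46→1
Rank sum = 3 + 4 + 2 + 1 = 10

10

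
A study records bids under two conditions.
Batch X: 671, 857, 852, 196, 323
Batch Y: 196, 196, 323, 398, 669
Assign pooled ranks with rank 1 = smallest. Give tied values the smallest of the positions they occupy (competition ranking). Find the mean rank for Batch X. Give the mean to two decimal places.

6.40

Sorted (ascending): 196, 196, 196, 323, 323, 398, 669, 671, 852, 857
The 3 values of 196 occupy positions 1–3 → each gets rank 1.
The 2 values of 323 occupy positions 4–5 → each gets rank 4.
Batch X values → pooled ranks: 671→8, 857→10, 852→9, 196→1, 323→4
Mean rank = (8 + 10 + 9 + 1 + 4) / 5 = 6.40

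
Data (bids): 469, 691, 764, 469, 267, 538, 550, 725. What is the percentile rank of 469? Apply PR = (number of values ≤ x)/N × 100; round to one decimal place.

37.5

N = 8.
Strictly below 469: 1. Equal to 469: 2.
PR = 3/8 × 100 = 37.5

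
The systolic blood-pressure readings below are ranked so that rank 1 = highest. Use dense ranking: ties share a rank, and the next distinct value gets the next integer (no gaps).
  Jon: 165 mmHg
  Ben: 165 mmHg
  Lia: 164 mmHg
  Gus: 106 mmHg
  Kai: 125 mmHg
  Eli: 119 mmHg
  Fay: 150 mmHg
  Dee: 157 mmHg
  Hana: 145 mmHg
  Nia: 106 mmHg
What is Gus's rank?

Sorted (descending): 165, 165, 164, 157, 150, 145, 125, 119, 106, 106
The 2 values of 165 share dense rank 1.
The 2 values of 106 share dense rank 8.
Remaining distinct values take the next consecutive integers.
Gus has value 106 mmHg → rank 8.

8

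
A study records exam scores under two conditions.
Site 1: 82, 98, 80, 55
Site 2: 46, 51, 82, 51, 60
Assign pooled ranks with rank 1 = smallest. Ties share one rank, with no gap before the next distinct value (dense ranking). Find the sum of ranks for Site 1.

Sorted (ascending): 46, 51, 51, 55, 60, 80, 82, 82, 98
The 2 values of 51 share dense rank 2.
The 2 values of 82 share dense rank 6.
Remaining distinct values take the next consecutive integers.
Site 1 values → pooled ranks: 82→6, 98→7, 80→5, 55→3
Rank sum = 6 + 7 + 5 + 3 = 21

21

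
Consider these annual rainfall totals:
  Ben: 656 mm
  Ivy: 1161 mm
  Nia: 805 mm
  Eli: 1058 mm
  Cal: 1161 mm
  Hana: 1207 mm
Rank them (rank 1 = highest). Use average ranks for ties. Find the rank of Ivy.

2.5

Sorted (descending): 1207, 1161, 1161, 1058, 805, 656
The 2 values of 1161 occupy positions 2–3 → average rank (2+3)/2 = 2.5.
Ivy has value 1161 mm → rank 2.5.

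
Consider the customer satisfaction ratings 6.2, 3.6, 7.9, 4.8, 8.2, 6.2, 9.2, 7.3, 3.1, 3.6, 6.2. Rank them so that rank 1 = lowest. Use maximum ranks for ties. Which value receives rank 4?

Sorted (ascending): 3.1, 3.6, 3.6, 4.8, 6.2, 6.2, 6.2, 7.3, 7.9, 8.2, 9.2
The 2 values of 3.6 occupy positions 2–3 → each gets rank 3.
The 3 values of 6.2 occupy positions 5–7 → each gets rank 7.
Rank 4 → value 4.8.

4.8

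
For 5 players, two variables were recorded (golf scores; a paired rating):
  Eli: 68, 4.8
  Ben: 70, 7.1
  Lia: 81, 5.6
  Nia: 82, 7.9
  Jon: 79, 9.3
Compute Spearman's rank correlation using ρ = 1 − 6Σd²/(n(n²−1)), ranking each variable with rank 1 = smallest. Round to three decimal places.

0.500

Ranks of variable 1: 1, 2, 4, 5, 3
Ranks of variable 2: 1, 3, 2, 4, 5
d = r₁ − r₂: 0, -1, 2, 1, -2
d²: 0, 1, 4, 1, 4; Σd² = 10
ρ = 1 − 6·10/(5·24) = 1 − 60/120 = 0.500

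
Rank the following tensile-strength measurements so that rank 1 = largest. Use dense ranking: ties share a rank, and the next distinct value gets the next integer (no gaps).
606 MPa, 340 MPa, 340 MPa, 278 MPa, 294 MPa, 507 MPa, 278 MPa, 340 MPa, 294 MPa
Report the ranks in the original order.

1, 3, 3, 5, 4, 2, 5, 3, 4

Sorted (descending): 606, 507, 340, 340, 340, 294, 294, 278, 278
The 3 values of 340 share dense rank 3.
The 2 values of 294 share dense rank 4.
The 2 values of 278 share dense rank 5.
Remaining distinct values take the next consecutive integers.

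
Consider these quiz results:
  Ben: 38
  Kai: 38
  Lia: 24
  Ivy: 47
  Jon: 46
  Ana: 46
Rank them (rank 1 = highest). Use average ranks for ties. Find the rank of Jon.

2.5

Sorted (descending): 47, 46, 46, 38, 38, 24
The 2 values of 46 occupy positions 2–3 → average rank (2+3)/2 = 2.5.
The 2 values of 38 occupy positions 4–5 → average rank (4+5)/2 = 4.5.
Jon has value 46 → rank 2.5.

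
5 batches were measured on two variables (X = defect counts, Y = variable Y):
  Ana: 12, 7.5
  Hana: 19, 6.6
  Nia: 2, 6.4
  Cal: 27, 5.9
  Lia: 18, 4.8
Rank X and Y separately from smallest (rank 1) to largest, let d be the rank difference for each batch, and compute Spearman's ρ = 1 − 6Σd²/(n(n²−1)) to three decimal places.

-0.300

Ranks of variable 1: 2, 4, 1, 5, 3
Ranks of variable 2: 5, 4, 3, 2, 1
d = r₁ − r₂: -3, 0, -2, 3, 2
d²: 9, 0, 4, 9, 4; Σd² = 26
ρ = 1 − 6·26/(5·24) = 1 − 156/120 = -0.300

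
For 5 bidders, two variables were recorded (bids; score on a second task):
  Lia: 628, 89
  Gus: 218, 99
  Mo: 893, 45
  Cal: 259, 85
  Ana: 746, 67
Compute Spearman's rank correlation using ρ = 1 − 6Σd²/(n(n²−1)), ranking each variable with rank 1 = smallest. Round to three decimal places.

-0.900

Ranks of variable 1: 3, 1, 5, 2, 4
Ranks of variable 2: 4, 5, 1, 3, 2
d = r₁ − r₂: -1, -4, 4, -1, 2
d²: 1, 16, 16, 1, 4; Σd² = 38
ρ = 1 − 6·38/(5·24) = 1 − 228/120 = -0.900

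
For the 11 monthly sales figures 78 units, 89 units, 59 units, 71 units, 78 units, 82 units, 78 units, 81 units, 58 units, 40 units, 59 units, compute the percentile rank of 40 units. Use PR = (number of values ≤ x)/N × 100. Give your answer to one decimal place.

N = 11.
Strictly below 40: 0. Equal to 40: 1.
PR = 1/11 × 100 = 9.1

9.1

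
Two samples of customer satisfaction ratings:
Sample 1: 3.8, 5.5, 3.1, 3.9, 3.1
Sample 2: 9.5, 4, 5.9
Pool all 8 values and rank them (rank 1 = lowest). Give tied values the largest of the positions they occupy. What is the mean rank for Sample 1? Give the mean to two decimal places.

3.40

Sorted (ascending): 3.1, 3.1, 3.8, 3.9, 4, 5.5, 5.9, 9.5
The 2 values of 3.1 occupy positions 1–2 → each gets rank 2.
Sample 1 values → pooled ranks: 3.8→3, 5.5→6, 3.1→2, 3.9→4, 3.1→2
Mean rank = (3 + 6 + 2 + 4 + 2) / 5 = 3.40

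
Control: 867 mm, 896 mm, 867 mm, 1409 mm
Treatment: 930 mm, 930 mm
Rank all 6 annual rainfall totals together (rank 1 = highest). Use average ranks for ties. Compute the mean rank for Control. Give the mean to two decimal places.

Sorted (descending): 1409, 930, 930, 896, 867, 867
The 2 values of 930 occupy positions 2–3 → average rank (2+3)/2 = 2.5.
The 2 values of 867 occupy positions 5–6 → average rank (5+6)/2 = 5.5.
Control values → pooled ranks: 867→5.5, 896→4, 867→5.5, 1409→1
Mean rank = (5.5 + 4 + 5.5 + 1) / 4 = 4.00

4.00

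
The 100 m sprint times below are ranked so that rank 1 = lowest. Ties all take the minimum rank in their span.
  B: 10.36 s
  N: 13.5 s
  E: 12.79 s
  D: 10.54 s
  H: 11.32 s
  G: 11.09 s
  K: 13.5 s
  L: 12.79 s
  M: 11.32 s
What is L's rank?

Sorted (ascending): 10.36, 10.54, 11.09, 11.32, 11.32, 12.79, 12.79, 13.5, 13.5
The 2 values of 11.32 occupy positions 4–5 → each gets rank 4.
The 2 values of 12.79 occupy positions 6–7 → each gets rank 6.
The 2 values of 13.5 occupy positions 8–9 → each gets rank 8.
L has value 12.79 s → rank 6.

6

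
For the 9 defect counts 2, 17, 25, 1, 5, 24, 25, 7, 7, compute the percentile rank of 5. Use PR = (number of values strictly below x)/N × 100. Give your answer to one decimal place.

22.2

N = 9.
Strictly below 5: 2. Equal to 5: 1.
PR = 2/9 × 100 = 22.2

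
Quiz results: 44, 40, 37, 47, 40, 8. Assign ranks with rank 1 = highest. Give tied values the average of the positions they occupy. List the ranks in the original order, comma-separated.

2, 3.5, 5, 1, 3.5, 6

Sorted (descending): 47, 44, 40, 40, 37, 8
The 2 values of 40 occupy positions 3–4 → average rank (3+4)/2 = 3.5.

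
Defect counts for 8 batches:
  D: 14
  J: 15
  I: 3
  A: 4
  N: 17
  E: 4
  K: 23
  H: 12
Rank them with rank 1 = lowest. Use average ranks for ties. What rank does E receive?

2.5

Sorted (ascending): 3, 4, 4, 12, 14, 15, 17, 23
The 2 values of 4 occupy positions 2–3 → average rank (2+3)/2 = 2.5.
E has value 4 → rank 2.5.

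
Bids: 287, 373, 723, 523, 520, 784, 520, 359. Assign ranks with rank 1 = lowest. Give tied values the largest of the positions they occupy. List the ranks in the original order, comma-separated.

Sorted (ascending): 287, 359, 373, 520, 520, 523, 723, 784
The 2 values of 520 occupy positions 4–5 → each gets rank 5.

1, 3, 7, 6, 5, 8, 5, 2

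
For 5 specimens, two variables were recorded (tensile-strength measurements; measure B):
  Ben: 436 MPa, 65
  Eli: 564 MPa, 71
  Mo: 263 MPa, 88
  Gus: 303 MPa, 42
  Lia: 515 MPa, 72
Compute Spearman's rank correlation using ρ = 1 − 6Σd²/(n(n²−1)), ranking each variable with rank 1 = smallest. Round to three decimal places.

Ranks of variable 1: 3, 5, 1, 2, 4
Ranks of variable 2: 2, 3, 5, 1, 4
d = r₁ − r₂: 1, 2, -4, 1, 0
d²: 1, 4, 16, 1, 0; Σd² = 22
ρ = 1 − 6·22/(5·24) = 1 − 132/120 = -0.100

-0.100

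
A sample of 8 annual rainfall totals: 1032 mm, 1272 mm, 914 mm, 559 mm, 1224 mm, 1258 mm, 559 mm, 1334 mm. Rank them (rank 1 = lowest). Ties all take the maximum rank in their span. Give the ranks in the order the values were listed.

4, 7, 3, 2, 5, 6, 2, 8

Sorted (ascending): 559, 559, 914, 1032, 1224, 1258, 1272, 1334
The 2 values of 559 occupy positions 1–2 → each gets rank 2.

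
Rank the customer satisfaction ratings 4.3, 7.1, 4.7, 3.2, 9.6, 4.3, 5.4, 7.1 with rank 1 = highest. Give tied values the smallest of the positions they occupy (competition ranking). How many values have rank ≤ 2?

3

Sorted (descending): 9.6, 7.1, 7.1, 5.4, 4.7, 4.3, 4.3, 3.2
The 2 values of 7.1 occupy positions 2–3 → each gets rank 2.
The 2 values of 4.3 occupy positions 6–7 → each gets rank 6.
Ranks ≤ 2: {1, 2, 2} → 3 values.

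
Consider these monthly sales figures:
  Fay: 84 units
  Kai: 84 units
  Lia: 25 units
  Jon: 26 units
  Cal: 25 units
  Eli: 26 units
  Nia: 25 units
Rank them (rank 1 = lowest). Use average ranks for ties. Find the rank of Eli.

Sorted (ascending): 25, 25, 25, 26, 26, 84, 84
The 3 values of 25 occupy positions 1–3 → average rank 2.
The 2 values of 26 occupy positions 4–5 → average rank (4+5)/2 = 4.5.
The 2 values of 84 occupy positions 6–7 → average rank (6+7)/2 = 6.5.
Eli has value 26 units → rank 4.5.

4.5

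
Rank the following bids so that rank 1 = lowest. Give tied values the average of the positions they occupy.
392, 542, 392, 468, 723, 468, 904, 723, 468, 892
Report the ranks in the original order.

1.5, 6, 1.5, 4, 7.5, 4, 10, 7.5, 4, 9

Sorted (ascending): 392, 392, 468, 468, 468, 542, 723, 723, 892, 904
The 2 values of 392 occupy positions 1–2 → average rank (1+2)/2 = 1.5.
The 3 values of 468 occupy positions 3–5 → average rank 4.
The 2 values of 723 occupy positions 7–8 → average rank (7+8)/2 = 7.5.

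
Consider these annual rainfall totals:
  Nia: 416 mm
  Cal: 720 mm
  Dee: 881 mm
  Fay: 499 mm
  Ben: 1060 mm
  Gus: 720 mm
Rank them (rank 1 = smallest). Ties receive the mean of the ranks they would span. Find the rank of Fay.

Sorted (ascending): 416, 499, 720, 720, 881, 1060
The 2 values of 720 occupy positions 3–4 → average rank (3+4)/2 = 3.5.
Fay has value 499 mm → rank 2.

2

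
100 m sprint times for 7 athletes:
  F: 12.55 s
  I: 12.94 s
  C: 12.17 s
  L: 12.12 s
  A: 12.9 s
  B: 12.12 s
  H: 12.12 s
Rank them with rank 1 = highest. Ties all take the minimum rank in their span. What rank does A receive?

Sorted (descending): 12.94, 12.9, 12.55, 12.17, 12.12, 12.12, 12.12
The 3 values of 12.12 occupy positions 5–7 → each gets rank 5.
A has value 12.9 s → rank 2.

2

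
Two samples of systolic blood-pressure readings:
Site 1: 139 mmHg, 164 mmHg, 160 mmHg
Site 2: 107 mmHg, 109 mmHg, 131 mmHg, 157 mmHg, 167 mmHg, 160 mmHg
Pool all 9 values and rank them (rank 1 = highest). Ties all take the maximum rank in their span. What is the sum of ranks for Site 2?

34

Sorted (descending): 167, 164, 160, 160, 157, 139, 131, 109, 107
The 2 values of 160 occupy positions 3–4 → each gets rank 4.
Site 2 values → pooled ranks: 107→9, 109→8, 131→7, 157→5, 167→1, 160→4
Rank sum = 9 + 8 + 7 + 5 + 1 + 4 = 34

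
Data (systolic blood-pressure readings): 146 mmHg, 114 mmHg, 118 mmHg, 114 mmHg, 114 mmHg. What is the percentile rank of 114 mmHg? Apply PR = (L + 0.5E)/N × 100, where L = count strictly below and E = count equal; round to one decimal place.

30.0

N = 5.
Strictly below 114: 0. Equal to 114: 3.
PR = (0 + 0.5·3)/5 × 100 = 30.0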